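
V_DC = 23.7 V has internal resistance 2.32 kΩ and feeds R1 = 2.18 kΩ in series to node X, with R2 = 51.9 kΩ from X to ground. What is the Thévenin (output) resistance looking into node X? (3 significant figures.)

R1' = 2.32 + 2.18 = 4.500 kΩ (source resistance + R1).
Zeroing V_DC shorts the top of R1' to ground, so R_th = R1' ‖ R2 = 4.141 kΩ.

R_th ≈ 4.14 kΩ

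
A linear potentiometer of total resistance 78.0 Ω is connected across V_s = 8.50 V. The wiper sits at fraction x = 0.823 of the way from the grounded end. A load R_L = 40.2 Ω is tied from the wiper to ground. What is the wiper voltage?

Split the track: R_lower = x·R_p = 64.19 Ω, R_upper = (1−x)·R_p = 13.81 Ω.
(x·R_p) ‖ R_L = 24.72 Ω.
V_out = 8.50 × 24.72/(13.81 + 24.72) = 5.454 V.

V_out ≈ 5.45 V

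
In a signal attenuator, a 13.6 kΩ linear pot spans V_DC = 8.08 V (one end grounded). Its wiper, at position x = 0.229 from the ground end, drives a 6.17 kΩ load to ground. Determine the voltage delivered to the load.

V_out ≈ 1.33 V

Lower segment x·R_p = 3.114 kΩ; upper segment (1−x)·R_p = 10.49 kΩ.
Lower segment in parallel with the load: 3.114 ‖ 6.17 = 2.070 kΩ.
V_out = 8.08 × 2.070/(10.49 + 2.070) = 1.332 V.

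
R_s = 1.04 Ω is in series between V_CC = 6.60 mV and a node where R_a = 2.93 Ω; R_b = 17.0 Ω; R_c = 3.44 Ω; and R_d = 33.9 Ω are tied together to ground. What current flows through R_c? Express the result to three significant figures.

I ≈ 1.10 mA

Combine the parallel branches: R_p = (1/2.93 + 1/17.0 + 1/3.44 + 1/33.9)⁻¹ = 1.388 Ω.
Node voltage V_A = V_CC · R_p/(R_s + R_p) = 6.60 × 0.5717 = 3.773 mV.
Branch current I = V_A/R_c = 3.773/3.44 = 1.097 mA.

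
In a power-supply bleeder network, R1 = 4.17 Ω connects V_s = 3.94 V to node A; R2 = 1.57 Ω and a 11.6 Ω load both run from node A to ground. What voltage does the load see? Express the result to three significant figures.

V_out ≈ 0.981 V

First combine the lower leg with the load: R2 ‖ R_L = 1.383 Ω.
Now apply the divider: V_out = 3.94 × 0.2490 = 0.9812 V.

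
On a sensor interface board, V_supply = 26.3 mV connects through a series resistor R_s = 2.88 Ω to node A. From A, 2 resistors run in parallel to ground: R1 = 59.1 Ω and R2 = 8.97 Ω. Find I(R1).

Combine the parallel branches: R_p = (1/59.1 + 1/8.97)⁻¹ = 7.788 Ω.
V_A by voltage divider: V_A = 26.3 × 7.788/(2.88 + 7.788) = 19.20 mV.
I(R1) = V_A / R1 = 19.20/59.1 = 0.3249 mA.

I ≈ 0.325 mA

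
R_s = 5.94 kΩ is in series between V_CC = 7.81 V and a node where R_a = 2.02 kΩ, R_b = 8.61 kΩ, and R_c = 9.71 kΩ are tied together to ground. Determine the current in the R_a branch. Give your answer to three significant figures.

I ≈ 0.738 mA

Equivalent of the parallel group: R_p = 1.400 kΩ.
V_A = 7.81 × 1.400/7.340 = 1.490 V.
Branch current I = V_A/R_a = 1.490/2.02 = 0.7375 mA.
(Check via current divider: I_total = 1.064 mA; share G_k/ΣG = 0.6932 → same result.)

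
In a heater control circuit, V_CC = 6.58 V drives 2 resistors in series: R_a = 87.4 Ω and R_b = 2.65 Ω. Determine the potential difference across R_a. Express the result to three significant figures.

ΣR = 87.4 + 2.65 = 90.05 Ω.
By the voltage-divider rule, V = 6.58 × 87.40/90.05 = 6.386 V.

V ≈ 6.39 V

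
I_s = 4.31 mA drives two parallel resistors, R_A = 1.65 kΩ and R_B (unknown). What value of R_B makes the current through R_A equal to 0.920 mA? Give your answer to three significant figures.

Two-branch current divider: I_A = I_s · R_B/(R_A + R_B).
0.920/4.31 = R_B/(R_A + R_B) → R_B = R_A · (0.2135)/(1 − 0.2135) = 1.65 × 0.2714 = 0.4478 kΩ.

R_B ≈ 0.448 kΩ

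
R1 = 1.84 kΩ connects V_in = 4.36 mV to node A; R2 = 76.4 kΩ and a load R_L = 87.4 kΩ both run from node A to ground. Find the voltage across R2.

First combine the lower leg with the load: R2 ‖ R_L = 40.77 kΩ.
Then V_out = V_in · R2'/(R1 + R2') = 4.36 × 40.77/42.61 = 4.172 mV.

V_out ≈ 4.17 mV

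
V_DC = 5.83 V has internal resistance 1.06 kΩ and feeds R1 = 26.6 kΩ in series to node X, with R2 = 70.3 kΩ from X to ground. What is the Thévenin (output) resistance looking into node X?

R_th ≈ 19.8 kΩ

R1' = 1.06 + 26.6 = 27.66 kΩ (source resistance + R1).
Zeroing V_DC shorts the top of R1' to ground, so R_th = R1' ‖ R2 = 19.85 kΩ.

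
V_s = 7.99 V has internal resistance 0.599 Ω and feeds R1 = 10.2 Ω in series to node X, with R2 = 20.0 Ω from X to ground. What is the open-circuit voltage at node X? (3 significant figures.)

R1' = 0.599 + 10.2 = 10.80 Ω (source resistance + R1).
V_th is the unloaded tap voltage: V_s · R2/(R1'+R2) = 7.99 × 0.6494 = 5.188 V.

V_th ≈ 5.19 V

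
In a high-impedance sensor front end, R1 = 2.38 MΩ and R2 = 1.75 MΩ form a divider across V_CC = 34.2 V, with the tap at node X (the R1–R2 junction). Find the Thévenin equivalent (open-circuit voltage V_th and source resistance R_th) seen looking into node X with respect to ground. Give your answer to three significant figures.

V_th is the unloaded tap voltage: V_CC · R2/(R1+R2) = 34.2 × 0.4237 = 14.49 V.
Looking into X with the source shorted: R_th = R1·R2/(R1+R2) = 2.380 × 1.75/4.130 = 1.008 MΩ.

V_th ≈ 14.5 V, R_th ≈ 1.01 MΩ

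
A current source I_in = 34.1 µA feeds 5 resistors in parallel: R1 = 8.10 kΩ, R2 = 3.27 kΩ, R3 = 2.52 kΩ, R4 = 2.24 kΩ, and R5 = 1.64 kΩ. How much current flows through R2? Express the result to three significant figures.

I ≈ 5.54 µA

Total conductance ΣG = 1/8.10 + 1/3.27 + 1/2.52 + 1/2.24 + 1/1.64 = 1.882 (units of 1/kΩ).
R2 takes the fraction G_k/ΣG = 0.3058/1.882 = 0.1625, so I = 34.1 × 0.1625 = 5.540 µA.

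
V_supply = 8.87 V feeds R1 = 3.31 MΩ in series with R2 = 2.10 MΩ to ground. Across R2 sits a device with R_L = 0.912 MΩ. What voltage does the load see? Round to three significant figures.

R2 ‖ R_L = (2.10 × 0.912)/(2.10 + 0.912) = 0.6359 MΩ.
Voltage divider with the loaded lower leg: V_out = 8.87 × 0.6359/(3.31 + 0.6359) = 8.87 × 0.1611 = 1.429 V.
(Unloaded it would be 3.44 V; the load pulls it down.)

V_out ≈ 1.43 V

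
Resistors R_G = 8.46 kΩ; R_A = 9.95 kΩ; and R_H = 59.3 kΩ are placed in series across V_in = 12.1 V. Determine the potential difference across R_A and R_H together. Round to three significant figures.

Total series resistance ΣR = 8.46 + 9.95 + 59.3 = 77.71 kΩ.
R_{R_A..R_H} = 9.95 + 59.3 = 69.25 kΩ.
Voltage divider: V = V_in · (69.25 / 77.71) = 12.1 × 0.8911 = 10.78 V.

V ≈ 10.8 V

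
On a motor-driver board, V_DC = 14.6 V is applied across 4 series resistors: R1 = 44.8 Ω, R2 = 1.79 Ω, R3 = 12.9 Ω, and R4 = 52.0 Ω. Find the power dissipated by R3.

The common current is I = 14.6/111.5 = 0.1310 A.
P = I²R = 0.01715 × 12.9 = 0.2212 W.

P ≈ 0.221 W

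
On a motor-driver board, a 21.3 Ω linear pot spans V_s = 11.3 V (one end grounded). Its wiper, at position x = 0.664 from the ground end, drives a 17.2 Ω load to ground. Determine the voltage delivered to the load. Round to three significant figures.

V_out ≈ 5.88 V

Lower segment x·R_p = 14.14 Ω; upper segment (1−x)·R_p = 7.157 Ω.
R_L loads the lower segment: effective lower R = 7.761 Ω.
Then V_out = V_s · 7.761/(7.157 + 7.761) = 5.879 V.
(Unloaded: V_out = x·V_s = 7.50 V.)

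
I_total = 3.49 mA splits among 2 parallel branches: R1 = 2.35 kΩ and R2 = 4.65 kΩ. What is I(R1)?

Two-branch current divider: I_k = I_total · R_other/(R_1 + R_2).
I(R1) = 3.49 × 4.65/(2.35 + 4.65) = 3.49 × 0.6643 = 2.318 mA.

I ≈ 2.32 mA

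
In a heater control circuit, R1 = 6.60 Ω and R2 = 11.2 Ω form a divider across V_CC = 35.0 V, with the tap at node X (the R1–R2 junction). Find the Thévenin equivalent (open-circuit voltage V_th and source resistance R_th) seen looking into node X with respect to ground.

V_th ≈ 22.0 V, R_th ≈ 4.15 Ω

With X open, the divider is unloaded: V_th = 35.0 × 11.2/17.80 = 22.02 V.
Zeroing V_CC shorts the top of R1 to ground, so R_th = R1 ‖ R2 = 4.153 Ω.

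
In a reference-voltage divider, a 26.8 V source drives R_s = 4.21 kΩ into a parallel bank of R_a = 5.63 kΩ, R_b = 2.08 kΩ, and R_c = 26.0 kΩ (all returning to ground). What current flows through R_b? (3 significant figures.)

Parallel bank: R_p = 1/(1/5.63 + 1/2.08 + 1/26.0) = 1.435 kΩ.
V_A by voltage divider: V_A = 26.8 × 1.435/(4.21 + 1.435) = 6.813 V.
Branch current I = V_A/R_b = 6.813/2.08 = 3.275 mA.

I ≈ 3.28 mA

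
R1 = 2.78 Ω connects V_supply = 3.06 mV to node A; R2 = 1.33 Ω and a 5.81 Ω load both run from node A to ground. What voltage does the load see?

V_out ≈ 0.857 mV

The load sits in parallel with R2, giving an effective lower resistance R2' = R2·R_L/(R2+R_L) = 1.082 Ω.
Now apply the divider: V_out = 3.06 × 0.2802 = 0.8575 mV.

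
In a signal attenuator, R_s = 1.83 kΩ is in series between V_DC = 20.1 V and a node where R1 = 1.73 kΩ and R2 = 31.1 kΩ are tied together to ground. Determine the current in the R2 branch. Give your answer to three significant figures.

I ≈ 0.305 mA

Combine the parallel branches: R_p = (1/1.73 + 1/31.1)⁻¹ = 1.639 kΩ.
V_A by voltage divider: V_A = 20.1 × 1.639/(1.83 + 1.639) = 9.496 V.
I(R2) = V_A / R2 = 9.496/31.1 = 0.3053 mA.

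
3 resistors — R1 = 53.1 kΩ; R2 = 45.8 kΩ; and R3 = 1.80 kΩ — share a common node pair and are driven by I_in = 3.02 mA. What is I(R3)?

ΣG = 1/53.1 + 1/45.8 + 1/1.80 = 0.5962.
By the current-divider rule, I = I_in · G_k/ΣG = 3.02 × 0.9318 = 2.814 mA.

I ≈ 2.81 mA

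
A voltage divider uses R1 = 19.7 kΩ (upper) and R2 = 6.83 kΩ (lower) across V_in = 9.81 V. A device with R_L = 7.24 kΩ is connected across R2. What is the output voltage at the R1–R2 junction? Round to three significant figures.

V_out ≈ 1.49 V

The load sits in parallel with R2, giving an effective lower resistance R2' = R2·R_L/(R2+R_L) = 3.515 kΩ.
Voltage divider with the loaded lower leg: V_out = 9.81 × 3.515/(19.7 + 3.515) = 9.81 × 0.1514 = 1.485 V.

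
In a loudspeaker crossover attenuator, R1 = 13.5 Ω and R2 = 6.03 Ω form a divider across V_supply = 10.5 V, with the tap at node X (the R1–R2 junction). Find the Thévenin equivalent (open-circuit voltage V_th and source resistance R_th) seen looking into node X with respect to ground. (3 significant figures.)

V_th ≈ 3.24 V, R_th ≈ 4.17 Ω

V_th is the unloaded tap voltage: V_supply · R2/(R1+R2) = 10.5 × 0.3088 = 3.242 V.
Looking into X with the source shorted: R_th = R1·R2/(R1+R2) = 13.50 × 6.03/19.53 = 4.168 Ω.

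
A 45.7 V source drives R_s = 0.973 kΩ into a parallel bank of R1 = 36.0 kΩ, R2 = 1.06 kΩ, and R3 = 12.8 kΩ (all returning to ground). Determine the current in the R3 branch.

I ≈ 1.77 mA

Combine the parallel branches: R_p = (1/36.0 + 1/1.06 + 1/12.8)⁻¹ = 0.9530 kΩ.
V_A = 45.7 × 0.9530/1.926 = 22.61 V.
I(R3) = V_A / R3 = 22.61/12.8 = 1.767 mA.
(Equivalently: I_total = 23.73 mA, then current-divider fraction G_k/ΣG = 0.07445.)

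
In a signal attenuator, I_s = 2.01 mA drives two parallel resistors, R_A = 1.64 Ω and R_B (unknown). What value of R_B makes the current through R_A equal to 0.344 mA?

R_B ≈ 0.339 Ω

Two-branch current divider: I_A = I_s · R_B/(R_A + R_B).
0.344/2.01 = R_B/(R_A + R_B) → R_B = R_A · (0.1711)/(1 − 0.1711) = 1.64 × 0.2065 = 0.3386 Ω.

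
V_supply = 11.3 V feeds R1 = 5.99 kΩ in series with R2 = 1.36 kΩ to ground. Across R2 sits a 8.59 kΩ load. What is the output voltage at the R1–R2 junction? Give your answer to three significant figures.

V_out ≈ 1.85 V

R2 ‖ R_L = (1.36 × 8.59)/(1.36 + 8.59) = 1.174 kΩ.
Now apply the divider: V_out = 11.3 × 0.1639 = 1.852 V.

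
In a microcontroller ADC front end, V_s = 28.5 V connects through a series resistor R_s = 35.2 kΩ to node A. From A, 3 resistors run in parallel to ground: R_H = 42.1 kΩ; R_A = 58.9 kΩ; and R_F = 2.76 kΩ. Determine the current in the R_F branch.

Parallel bank: R_p = 1/(1/42.1 + 1/58.9 + 1/2.76) = 2.481 kΩ.
V_A = 28.5 × 2.481/37.68 = 1.877 V.
I(R_F) = V_A / R_F = 1.877/2.76 = 0.6799 mA.
(Check via current divider: I_total = 0.7563 mA; share G_k/ΣG = 0.8989 → same result.)

I ≈ 0.680 mA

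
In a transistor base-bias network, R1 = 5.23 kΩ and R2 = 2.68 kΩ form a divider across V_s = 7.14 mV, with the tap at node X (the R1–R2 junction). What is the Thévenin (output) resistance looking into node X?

Zeroing V_s shorts the top of R1 to ground, so R_th = R1 ‖ R2 = 1.772 kΩ.

R_th ≈ 1.77 kΩ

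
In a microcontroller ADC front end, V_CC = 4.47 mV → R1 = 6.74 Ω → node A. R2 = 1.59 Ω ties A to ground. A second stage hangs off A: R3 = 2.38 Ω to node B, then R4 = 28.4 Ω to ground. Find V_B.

V_B ≈ 0.756 mV

Looking into the second stage from A: R3 + R4 = 30.78 Ω appears in parallel with R2.
Effective lower resistance at A: R2 ‖ 30.78 = 1.512 Ω.
V_A = 4.47 × 1.512/(6.74 + 1.512) = 0.8190 mV.
V_B = V_A × 0.9227 = 0.7557 mV.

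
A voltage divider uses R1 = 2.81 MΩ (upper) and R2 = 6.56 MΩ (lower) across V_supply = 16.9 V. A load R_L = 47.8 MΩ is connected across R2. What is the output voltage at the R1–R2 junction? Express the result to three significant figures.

R2 ‖ R_L = (6.56 × 47.8)/(6.56 + 47.8) = 5.768 MΩ.
Now apply the divider: V_out = 16.9 × 0.6724 = 11.36 V.
(Unloaded it would be 11.8 V; the load pulls it down.)

V_out ≈ 11.4 V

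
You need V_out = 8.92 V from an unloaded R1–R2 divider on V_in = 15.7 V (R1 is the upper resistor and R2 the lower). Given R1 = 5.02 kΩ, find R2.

R2 ≈ 6.60 kΩ

V_out/V_in = R2/(R1+R2) = 0.5682.
So R2 = R1 · V_out/(V_in − V_out) = 5.02 × 8.92/(15.7 − 8.92) = 5.02 × 1.316 = 6.604 kΩ.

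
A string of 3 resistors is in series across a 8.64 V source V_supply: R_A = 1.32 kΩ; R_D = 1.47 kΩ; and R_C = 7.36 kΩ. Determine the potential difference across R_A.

Series total: ΣR = 1.32 + 1.47 + 7.36 = 10.15 kΩ.
V = V_supply · R/ΣR = 8.64 × 0.1300 = 1.124 V.

V ≈ 1.12 V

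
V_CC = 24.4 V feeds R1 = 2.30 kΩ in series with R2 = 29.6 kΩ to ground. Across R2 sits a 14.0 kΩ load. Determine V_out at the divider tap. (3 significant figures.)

V_out ≈ 19.6 V

R2 ‖ R_L = (29.6 × 14.0)/(29.6 + 14.0) = 9.505 kΩ.
Now apply the divider: V_out = 24.4 × 0.8052 = 19.65 V.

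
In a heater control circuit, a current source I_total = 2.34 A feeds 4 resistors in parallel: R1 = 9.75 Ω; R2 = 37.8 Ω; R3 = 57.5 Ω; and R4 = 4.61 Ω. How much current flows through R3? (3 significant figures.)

ΣG = 1/9.75 + 1/37.8 + 1/57.5 + 1/4.61 = 0.3633.
By the current-divider rule, I = I_total · G_k/ΣG = 2.34 × 0.04787 = 0.1120 A.

I ≈ 0.112 A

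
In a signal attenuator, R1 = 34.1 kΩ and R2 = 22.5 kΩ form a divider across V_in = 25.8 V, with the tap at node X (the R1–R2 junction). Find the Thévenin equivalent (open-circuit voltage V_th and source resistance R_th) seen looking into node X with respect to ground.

V_th is the unloaded tap voltage: V_in · R2/(R1+R2) = 25.8 × 0.3975 = 10.26 V.
Looking into X with the source shorted: R_th = R1·R2/(R1+R2) = 34.10 × 22.5/56.60 = 13.56 kΩ.

V_th ≈ 10.3 V, R_th ≈ 13.6 kΩ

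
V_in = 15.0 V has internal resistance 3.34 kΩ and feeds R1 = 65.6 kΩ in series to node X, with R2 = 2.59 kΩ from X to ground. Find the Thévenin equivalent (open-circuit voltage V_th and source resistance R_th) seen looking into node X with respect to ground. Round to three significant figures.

R1' = 3.34 + 65.6 = 68.94 kΩ (source resistance + R1).
V_th is the unloaded tap voltage: V_in · R2/(R1'+R2) = 15.0 × 0.03621 = 0.5431 V.
With V_in suppressed (replaced by a short), R_th = R1' ‖ R2 = (68.94 × 2.59)/(68.94 + 2.59) = 2.496 kΩ.

V_th ≈ 0.543 V, R_th ≈ 2.50 kΩ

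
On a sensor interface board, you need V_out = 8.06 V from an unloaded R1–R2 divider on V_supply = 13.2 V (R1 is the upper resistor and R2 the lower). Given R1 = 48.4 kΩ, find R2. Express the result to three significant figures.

R2 ≈ 75.9 kΩ

V_out/V_supply = R2/(R1+R2) = 0.6106.
So R2 = R1 · V_out/(V_supply − V_out) = 48.4 × 8.06/(13.2 − 8.06) = 48.4 × 1.568 = 75.90 kΩ.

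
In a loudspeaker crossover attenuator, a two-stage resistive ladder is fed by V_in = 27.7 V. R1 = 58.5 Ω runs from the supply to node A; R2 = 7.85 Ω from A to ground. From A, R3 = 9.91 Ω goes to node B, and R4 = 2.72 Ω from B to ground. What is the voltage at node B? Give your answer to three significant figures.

V_B ≈ 0.456 V

Node A sees R2 in parallel with the series input of stage 2, R3 + R4 = 12.63 Ω.
R2 ‖ (R3+R4) = 4.841 Ω.
So V_A = 27.7 × 0.07643 = 2.117 V.
V_B = V_A × 0.2154 = 0.4559 V.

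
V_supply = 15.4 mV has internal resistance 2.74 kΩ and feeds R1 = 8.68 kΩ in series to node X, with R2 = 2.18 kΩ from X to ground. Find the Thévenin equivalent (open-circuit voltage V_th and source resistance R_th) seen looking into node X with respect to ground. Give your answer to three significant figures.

V_th ≈ 2.47 mV, R_th ≈ 1.83 kΩ

R1' = 2.74 + 8.68 = 11.42 kΩ (source resistance + R1).
Open-circuit (no load on X): V_th = V_supply · R2/(R1' + R2) = 15.4 × 2.18/(11.42 + 2.18) = 2.469 mV.
Zeroing V_supply shorts the top of R1' to ground, so R_th = R1' ‖ R2 = 1.831 kΩ.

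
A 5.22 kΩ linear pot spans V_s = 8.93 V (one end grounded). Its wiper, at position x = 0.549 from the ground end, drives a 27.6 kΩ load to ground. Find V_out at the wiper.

V_out ≈ 4.68 V

Lower segment x·R_p = 2.866 kΩ; upper segment (1−x)·R_p = 2.354 kΩ.
Lower segment in parallel with the load: 2.866 ‖ 27.6 = 2.596 kΩ.
Loaded-divider output: V_out = 8.93 × 0.5244 = 4.683 V.
(Unloaded: V_out = x·V_s = 4.90 V.)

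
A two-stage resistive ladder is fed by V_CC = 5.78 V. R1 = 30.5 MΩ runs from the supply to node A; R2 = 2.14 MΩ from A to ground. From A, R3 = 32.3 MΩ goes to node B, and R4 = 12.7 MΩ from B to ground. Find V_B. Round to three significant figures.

V_B ≈ 0.102 V

Looking into the second stage from A: R3 + R4 = 45.00 MΩ appears in parallel with R2.
R2 ‖ (R3+R4) = 2.043 MΩ.
First divider: V_A = V_CC · 2.043/(30.5 + 2.043) = 0.3628 V.
Stage 2 is unloaded, so V_B = V_A · R4/(R3+R4) = 0.3628 × 12.7/45.00 = 0.1024 V.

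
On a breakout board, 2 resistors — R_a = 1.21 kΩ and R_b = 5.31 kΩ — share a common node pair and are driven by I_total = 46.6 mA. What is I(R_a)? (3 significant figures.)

Two-branch current divider: I_k = I_total · R_other/(R_1 + R_2).
I(R_a) = 46.6 × 5.31/(1.21 + 5.31) = 46.6 × 0.8144 = 37.95 mA.

I ≈ 38.0 mA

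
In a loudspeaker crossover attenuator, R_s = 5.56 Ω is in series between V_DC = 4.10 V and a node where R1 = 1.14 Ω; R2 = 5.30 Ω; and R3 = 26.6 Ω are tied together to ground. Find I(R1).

Combine the parallel branches: R_p = (1/1.14 + 1/5.30 + 1/26.6)⁻¹ = 0.9062 Ω.
V_A by voltage divider: V_A = 4.10 × 0.9062/(5.56 + 0.9062) = 0.5746 V.
I(R1) = V_A / R1 = 0.5746/1.14 = 0.5040 A.

I ≈ 0.504 A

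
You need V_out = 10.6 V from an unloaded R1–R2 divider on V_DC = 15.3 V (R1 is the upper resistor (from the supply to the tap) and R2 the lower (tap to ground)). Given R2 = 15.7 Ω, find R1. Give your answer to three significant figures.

R1 ≈ 6.96 Ω

The divider ratio is R2/(R1+R2) = 10.6/15.3 = 0.6928.
R1 = R2·(1/k − 1) = 15.7 × 0.4434 = 6.961 Ω.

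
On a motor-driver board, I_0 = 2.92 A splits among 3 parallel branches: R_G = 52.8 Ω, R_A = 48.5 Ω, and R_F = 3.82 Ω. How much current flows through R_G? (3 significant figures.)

Total conductance ΣG = 1/52.8 + 1/48.5 + 1/3.82 = 0.3013 (units of 1/Ω).
Current divider: I(R_G) = I_0 · G_k/ΣG = 2.92 × (0.01894/0.3013) = 2.92 × 0.06285 = 0.1835 A.

I ≈ 0.184 A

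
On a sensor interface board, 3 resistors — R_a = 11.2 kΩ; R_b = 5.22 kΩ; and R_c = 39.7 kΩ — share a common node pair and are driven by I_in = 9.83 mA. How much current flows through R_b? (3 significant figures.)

Conductances: ΣG = 1/11.2 + 1/5.22 + 1/39.7 = 0.3060 (1/kΩ).
By the current-divider rule, I = I_in · G_k/ΣG = 9.83 × 0.6260 = 6.153 mA.

I ≈ 6.15 mA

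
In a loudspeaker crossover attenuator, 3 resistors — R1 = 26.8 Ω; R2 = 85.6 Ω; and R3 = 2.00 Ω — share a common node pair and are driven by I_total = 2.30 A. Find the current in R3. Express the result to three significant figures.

I ≈ 2.09 A

Conductances: ΣG = 1/26.8 + 1/85.6 + 1/2.00 = 0.5490 (1/Ω).
Current divider: I(R3) = I_total · G_k/ΣG = 2.30 × (0.5000/0.5490) = 2.30 × 0.9108 = 2.095 A.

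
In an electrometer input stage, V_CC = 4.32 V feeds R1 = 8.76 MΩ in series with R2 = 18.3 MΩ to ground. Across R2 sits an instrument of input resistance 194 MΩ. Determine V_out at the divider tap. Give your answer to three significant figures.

V_out ≈ 2.83 V

First combine the lower leg with the load: R2 ‖ R_L = 16.72 MΩ.
Then V_out = V_CC · R2'/(R1 + R2') = 4.32 × 16.72/25.48 = 2.835 V.
(Unloaded it would be 2.92 V; the load pulls it down.)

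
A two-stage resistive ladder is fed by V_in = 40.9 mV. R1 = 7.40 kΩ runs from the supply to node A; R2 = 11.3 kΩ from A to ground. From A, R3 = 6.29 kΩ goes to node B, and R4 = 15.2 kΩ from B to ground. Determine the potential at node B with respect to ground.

Looking into the second stage from A: R3 + R4 = 21.49 kΩ appears in parallel with R2.
Effective lower resistance at A: R2 ‖ 21.49 = 7.406 kΩ.
V_A = 40.9 × 7.406/(7.40 + 7.406) = 20.46 mV.
V_B = V_A × 0.7073 = 14.47 mV.

V_B ≈ 14.5 mV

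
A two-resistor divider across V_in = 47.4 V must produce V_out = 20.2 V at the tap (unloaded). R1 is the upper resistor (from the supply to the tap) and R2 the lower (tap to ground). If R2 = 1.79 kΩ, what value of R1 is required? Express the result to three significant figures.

R1 ≈ 2.41 kΩ

The divider ratio is R2/(R1+R2) = 20.2/47.4 = 0.4262.
Rearranging, R1 = R2·(1−k)/k = 1.79 × 1.347 = 2.410 kΩ.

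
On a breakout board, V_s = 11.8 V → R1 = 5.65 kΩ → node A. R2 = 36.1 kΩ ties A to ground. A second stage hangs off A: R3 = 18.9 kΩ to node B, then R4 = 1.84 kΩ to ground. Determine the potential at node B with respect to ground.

V_B ≈ 0.733 V

The second stage (R3 + R4 = 20.74 kΩ) loads node A in parallel with R2.
R2 ‖ (R3+R4) = 13.17 kΩ.
So V_A = 11.8 × 0.6998 = 8.258 V.
Stage 2 is unloaded, so V_B = V_A · R4/(R3+R4) = 8.258 × 1.84/20.74 = 0.7326 V.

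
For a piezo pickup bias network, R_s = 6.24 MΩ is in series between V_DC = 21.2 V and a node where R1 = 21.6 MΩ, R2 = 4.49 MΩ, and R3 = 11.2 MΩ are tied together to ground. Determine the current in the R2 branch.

I ≈ 1.46 µA

Parallel bank: R_p = 1/(1/21.6 + 1/4.49 + 1/11.2) = 2.791 MΩ.
V_A by voltage divider: V_A = 21.2 × 2.791/(6.24 + 2.791) = 6.552 V.
Branch current I = V_A/R2 = 6.552/4.49 = 1.459 µA.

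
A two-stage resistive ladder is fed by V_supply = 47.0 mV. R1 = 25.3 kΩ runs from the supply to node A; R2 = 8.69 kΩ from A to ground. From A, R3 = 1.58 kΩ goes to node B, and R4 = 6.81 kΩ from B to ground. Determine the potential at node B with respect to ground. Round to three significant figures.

V_B ≈ 5.51 mV

Node A sees R2 in parallel with the series input of stage 2, R3 + R4 = 8.390 kΩ.
Effective lower resistance at A: R2 ‖ 8.390 = 4.269 kΩ.
So V_A = 47.0 × 0.1444 = 6.785 mV.
Then the unloaded second divider: V_B = V_A × R4/(R3+R4) = 6.785 × 0.8117 = 5.507 mV.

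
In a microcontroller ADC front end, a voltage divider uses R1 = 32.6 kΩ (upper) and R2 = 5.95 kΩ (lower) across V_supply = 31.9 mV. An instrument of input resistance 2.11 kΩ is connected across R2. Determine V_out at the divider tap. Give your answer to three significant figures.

V_out ≈ 1.45 mV

The load sits in parallel with R2, giving an effective lower resistance R2' = R2·R_L/(R2+R_L) = 1.558 kΩ.
Voltage divider with the loaded lower leg: V_out = 31.9 × 1.558/(32.6 + 1.558) = 31.9 × 0.04560 = 1.455 mV.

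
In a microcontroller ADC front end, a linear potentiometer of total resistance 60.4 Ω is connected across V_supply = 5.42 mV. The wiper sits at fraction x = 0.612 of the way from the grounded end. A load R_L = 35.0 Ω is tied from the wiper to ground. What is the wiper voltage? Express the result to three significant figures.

The pot divides into 23.44 Ω above the wiper and 36.96 Ω below.
(x·R_p) ‖ R_L = 17.98 Ω.
Then V_out = V_supply · 17.98/(23.44 + 17.98) = 2.353 mV.

V_out ≈ 2.35 mV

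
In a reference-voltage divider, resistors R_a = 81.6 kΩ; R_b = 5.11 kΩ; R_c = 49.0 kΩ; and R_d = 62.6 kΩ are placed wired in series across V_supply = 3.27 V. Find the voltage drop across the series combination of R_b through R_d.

ΣR = 81.6 + 5.11 + 49.0 + 62.6 = 198.3 kΩ.
R_{R_b..R_d} = 5.11 + 49.0 + 62.6 = 116.7 kΩ.
By the voltage-divider rule, V = 3.27 × 116.7/198.3 = 1.924 V.

V ≈ 1.92 V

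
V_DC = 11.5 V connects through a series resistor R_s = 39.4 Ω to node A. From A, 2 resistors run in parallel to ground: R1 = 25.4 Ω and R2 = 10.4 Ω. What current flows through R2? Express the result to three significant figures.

Parallel bank: R_p = 1/(1/25.4 + 1/10.4) = 7.379 Ω.
Node voltage V_A = V_DC · R_p/(R_s + R_p) = 11.5 × 0.1577 = 1.814 V.
I(R2) = V_A / R2 = 1.814/10.4 = 0.1744 A.
(Equivalently: I_total = 0.2458 A, then current-divider fraction G_k/ΣG = 0.7095.)

I ≈ 0.174 A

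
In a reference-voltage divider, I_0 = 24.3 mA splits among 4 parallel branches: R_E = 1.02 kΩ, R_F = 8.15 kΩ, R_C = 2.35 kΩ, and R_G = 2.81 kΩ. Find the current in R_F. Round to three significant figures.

I ≈ 1.58 mA

Conductances: ΣG = 1/1.02 + 1/8.15 + 1/2.35 + 1/2.81 = 1.884 (1/kΩ).
Current divider: I(R_F) = I_0 · G_k/ΣG = 24.3 × (0.1227/1.884) = 24.3 × 0.06511 = 1.582 mA.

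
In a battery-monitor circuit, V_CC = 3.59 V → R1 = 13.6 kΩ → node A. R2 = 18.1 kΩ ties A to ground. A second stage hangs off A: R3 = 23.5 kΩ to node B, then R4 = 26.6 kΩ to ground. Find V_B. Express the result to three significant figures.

V_B ≈ 0.942 V

The second stage (R3 + R4 = 50.10 kΩ) loads node A in parallel with R2.
Effective lower resistance at A: R2 ‖ 50.10 = 13.30 kΩ.
So V_A = 3.59 × 0.4944 = 1.775 V.
V_B = V_A × 0.5309 = 0.9423 V.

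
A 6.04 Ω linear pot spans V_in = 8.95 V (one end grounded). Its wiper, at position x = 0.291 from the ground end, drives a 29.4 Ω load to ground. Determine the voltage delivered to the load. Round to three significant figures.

V_out ≈ 2.50 V

Lower segment x·R_p = 1.758 Ω; upper segment (1−x)·R_p = 4.282 Ω.
R_L loads the lower segment: effective lower R = 1.658 Ω.
Then V_out = V_in · 1.658/(4.282 + 1.658) = 2.499 V.
(Unloaded: V_out = x·V_in = 2.60 V.)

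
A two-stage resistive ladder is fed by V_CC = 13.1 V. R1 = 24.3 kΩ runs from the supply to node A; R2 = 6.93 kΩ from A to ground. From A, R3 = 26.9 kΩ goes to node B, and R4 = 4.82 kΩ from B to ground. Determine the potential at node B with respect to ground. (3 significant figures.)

The second stage (R3 + R4 = 31.72 kΩ) loads node A in parallel with R2.
R2 ‖ (R3+R4) = 5.687 kΩ.
First divider: V_A = V_CC · 5.687/(24.3 + 5.687) = 2.485 V.
Then the unloaded second divider: V_B = V_A × R4/(R3+R4) = 2.485 × 0.1520 = 0.3775 V.

V_B ≈ 0.378 V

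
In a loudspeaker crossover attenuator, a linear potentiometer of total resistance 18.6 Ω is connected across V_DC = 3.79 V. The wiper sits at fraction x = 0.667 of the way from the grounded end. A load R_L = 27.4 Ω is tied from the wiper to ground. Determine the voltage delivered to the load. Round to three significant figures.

V_out ≈ 2.20 V

The pot divides into 6.194 Ω above the wiper and 12.41 Ω below.
R_L loads the lower segment: effective lower R = 8.540 Ω.
Loaded-divider output: V_out = 3.79 × 0.5796 = 2.197 V.
(Unloaded: V_out = x·V_DC = 2.53 V.)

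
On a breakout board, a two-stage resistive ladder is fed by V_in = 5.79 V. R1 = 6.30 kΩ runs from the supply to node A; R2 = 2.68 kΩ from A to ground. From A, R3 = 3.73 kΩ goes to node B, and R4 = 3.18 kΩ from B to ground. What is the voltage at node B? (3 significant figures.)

V_B ≈ 0.625 V

The second stage (R3 + R4 = 6.910 kΩ) loads node A in parallel with R2.
R2 ‖ (R3+R4) = 1.931 kΩ.
V_A = 5.79 × 1.931/(6.30 + 1.931) = 1.358 V.
Then the unloaded second divider: V_B = V_A × R4/(R3+R4) = 1.358 × 0.4602 = 0.6251 V.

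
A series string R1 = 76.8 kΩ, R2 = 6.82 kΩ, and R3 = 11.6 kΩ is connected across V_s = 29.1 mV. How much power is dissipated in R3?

P ≈ 1.08 nW

Series current I = V_s/ΣR = 29.1/95.22 = 0.3056 µA.
P(R3) = I²·R3 = (0.3056)² × 11.6 = 1.083 nW.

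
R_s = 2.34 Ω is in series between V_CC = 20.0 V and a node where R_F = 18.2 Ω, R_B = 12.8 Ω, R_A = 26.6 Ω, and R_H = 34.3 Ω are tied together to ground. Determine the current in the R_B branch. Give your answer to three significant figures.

Parallel bank: R_p = 1/(1/18.2 + 1/12.8 + 1/26.6 + 1/34.3) = 5.005 Ω.
V_A = 20.0 × 5.005/7.345 = 13.63 V.
I(R_B) = V_A / R_B = 13.63/12.8 = 1.065 A.
(Check via current divider: I_total = 2.723 A; share G_k/ΣG = 0.3910 → same result.)

I ≈ 1.06 A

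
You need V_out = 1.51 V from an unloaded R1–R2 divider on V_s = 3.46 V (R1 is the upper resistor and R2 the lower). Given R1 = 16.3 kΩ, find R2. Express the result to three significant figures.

Required fraction k = V_out/V_s = 0.4364.
Rearranging, R2 = R1·k/(1−k) = 16.3 × 0.7744 = 12.62 kΩ.

R2 ≈ 12.6 kΩ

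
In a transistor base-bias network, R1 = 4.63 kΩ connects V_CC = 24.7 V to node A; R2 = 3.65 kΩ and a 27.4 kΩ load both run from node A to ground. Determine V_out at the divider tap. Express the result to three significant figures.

V_out ≈ 10.1 V

The load sits in parallel with R2, giving an effective lower resistance R2' = R2·R_L/(R2+R_L) = 3.221 kΩ.
Now apply the divider: V_out = 24.7 × 0.4103 = 10.13 V.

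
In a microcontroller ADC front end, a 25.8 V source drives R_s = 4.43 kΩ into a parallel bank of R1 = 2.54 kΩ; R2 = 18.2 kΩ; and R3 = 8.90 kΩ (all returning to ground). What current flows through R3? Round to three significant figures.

I ≈ 0.832 mA

Equivalent of the parallel group: R_p = 1.783 kΩ.
V_A = 25.8 × 1.783/6.213 = 7.403 V.
Branch current I = V_A/R3 = 7.403/8.90 = 0.8318 mA.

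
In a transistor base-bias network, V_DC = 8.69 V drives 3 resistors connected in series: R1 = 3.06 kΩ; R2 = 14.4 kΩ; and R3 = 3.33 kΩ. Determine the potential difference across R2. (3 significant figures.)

ΣR = 3.06 + 14.4 + 3.33 = 20.79 kΩ.
By the voltage-divider rule, V = 8.69 × 14.40/20.79 = 6.019 V.

V ≈ 6.02 V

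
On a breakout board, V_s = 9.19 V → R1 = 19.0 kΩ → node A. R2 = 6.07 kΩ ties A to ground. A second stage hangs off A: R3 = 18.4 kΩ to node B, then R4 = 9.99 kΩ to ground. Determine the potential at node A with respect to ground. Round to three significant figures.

V_A ≈ 1.91 V

Node A sees R2 in parallel with the series input of stage 2, R3 + R4 = 28.39 kΩ.
R2 ‖ (R3+R4) = 5.001 kΩ.
V_A = 9.19 × 5.001/(19.0 + 5.001) = 1.915 V.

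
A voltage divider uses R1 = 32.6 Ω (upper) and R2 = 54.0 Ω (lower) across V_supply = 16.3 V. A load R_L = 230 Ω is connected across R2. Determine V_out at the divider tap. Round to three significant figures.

V_out ≈ 9.34 V

R2 ‖ R_L = (54.0 × 230)/(54.0 + 230) = 43.73 Ω.
Then V_out = V_supply · R2'/(R1 + R2') = 16.3 × 43.73/76.33 = 9.339 V.
(Unloaded it would be 10.2 V; the load pulls it down.)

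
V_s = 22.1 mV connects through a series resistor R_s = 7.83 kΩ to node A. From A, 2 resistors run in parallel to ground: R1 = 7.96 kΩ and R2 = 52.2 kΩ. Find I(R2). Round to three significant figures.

Parallel bank: R_p = 1/(1/7.96 + 1/52.2) = 6.907 kΩ.
V_A by voltage divider: V_A = 22.1 × 6.907/(7.83 + 6.907) = 10.36 mV.
I(R2) = V_A / R2 = 10.36/52.2 = 0.1984 µA.

I ≈ 0.198 µA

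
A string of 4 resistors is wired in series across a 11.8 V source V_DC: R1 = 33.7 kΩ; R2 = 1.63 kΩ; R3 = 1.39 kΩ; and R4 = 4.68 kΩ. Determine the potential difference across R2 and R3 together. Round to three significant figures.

V ≈ 0.861 V

Total series resistance ΣR = 33.7 + 1.63 + 1.39 + 4.68 = 41.40 kΩ.
R_{R2..R3} = 1.63 + 1.39 = 3.020 kΩ.
Voltage divider: V = V_DC · (3.020 / 41.40) = 11.8 × 0.07295 = 0.8608 V.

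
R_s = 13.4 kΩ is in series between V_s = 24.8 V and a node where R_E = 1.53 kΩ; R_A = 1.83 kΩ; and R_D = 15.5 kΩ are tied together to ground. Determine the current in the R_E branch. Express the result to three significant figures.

I ≈ 0.903 mA

Combine the parallel branches: R_p = (1/1.53 + 1/1.83 + 1/15.5)⁻¹ = 0.7908 kΩ.
V_A by voltage divider: V_A = 24.8 × 0.7908/(13.4 + 0.7908) = 1.382 V.
Branch current I = V_A/R_E = 1.382/1.53 = 0.9033 mA.
(Equivalently: I_total = 1.748 mA, then current-divider fraction G_k/ΣG = 0.5169.)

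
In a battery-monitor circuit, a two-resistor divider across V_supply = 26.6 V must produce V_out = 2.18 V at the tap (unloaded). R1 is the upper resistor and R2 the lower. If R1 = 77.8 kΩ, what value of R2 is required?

The divider ratio is R2/(R1+R2) = 2.18/26.6 = 0.08195.
So R2 = R1 · V_out/(V_supply − V_out) = 77.8 × 2.18/(26.6 − 2.18) = 77.8 × 0.08927 = 6.945 kΩ.

R2 ≈ 6.95 kΩ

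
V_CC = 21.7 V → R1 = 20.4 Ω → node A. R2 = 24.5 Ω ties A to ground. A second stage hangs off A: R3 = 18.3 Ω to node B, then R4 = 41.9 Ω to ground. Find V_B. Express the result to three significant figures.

V_B ≈ 6.96 V

Looking into the second stage from A: R3 + R4 = 60.20 Ω appears in parallel with R2.
Effective lower resistance at A: R2 ‖ 60.20 = 17.41 Ω.
V_A = 21.7 × 17.41/(20.4 + 17.41) = 9.993 V.
V_B = V_A × 0.6960 = 6.955 V.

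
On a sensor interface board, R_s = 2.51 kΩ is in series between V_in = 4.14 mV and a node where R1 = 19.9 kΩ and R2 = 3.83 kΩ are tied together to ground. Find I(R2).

I ≈ 0.607 µA

Parallel bank: R_p = 1/(1/19.9 + 1/3.83) = 3.212 kΩ.
Node voltage V_A = V_in · R_p/(R_s + R_p) = 4.14 × 0.5613 = 2.324 mV.
I(R2) = V_A / R2 = 2.324/3.83 = 0.6068 µA.
(Check via current divider: I_total = 0.7235 µA; share G_k/ΣG = 0.8386 → same result.)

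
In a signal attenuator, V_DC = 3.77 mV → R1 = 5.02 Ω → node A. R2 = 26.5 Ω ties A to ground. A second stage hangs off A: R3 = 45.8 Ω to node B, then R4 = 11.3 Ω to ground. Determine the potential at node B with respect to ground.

V_B ≈ 0.584 mV

Node A sees R2 in parallel with the series input of stage 2, R3 + R4 = 57.10 Ω.
Effective lower resistance at A: R2 ‖ 57.10 = 18.10 Ω.
So V_A = 3.77 × 0.7829 = 2.951 mV.
V_B = V_A × 0.1979 = 0.5841 mV.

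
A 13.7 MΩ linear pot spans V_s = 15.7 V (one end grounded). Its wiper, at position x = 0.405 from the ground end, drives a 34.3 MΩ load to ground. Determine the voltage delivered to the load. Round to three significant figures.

The pot divides into 8.151 MΩ above the wiper and 5.548 MΩ below.
R_L loads the lower segment: effective lower R = 4.776 MΩ.
Loaded-divider output: V_out = 15.7 × 0.3694 = 5.800 V.
(Unloaded: V_out = x·V_s = 6.36 V.)

V_out ≈ 5.80 V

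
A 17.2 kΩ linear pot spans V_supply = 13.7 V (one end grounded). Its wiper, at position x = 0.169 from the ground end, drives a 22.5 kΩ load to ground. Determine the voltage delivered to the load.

V_out ≈ 2.09 V

The pot divides into 14.29 kΩ above the wiper and 2.907 kΩ below.
R_L loads the lower segment: effective lower R = 2.574 kΩ.
Loaded-divider output: V_out = 13.7 × 0.1526 = 2.091 V.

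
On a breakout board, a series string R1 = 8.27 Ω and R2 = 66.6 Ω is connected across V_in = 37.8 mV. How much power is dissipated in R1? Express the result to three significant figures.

Series current I = V_in/ΣR = 37.8/74.87 = 0.5049 mA.
P = I²R = 0.2549 × 8.27 = 2.108 µW.

P ≈ 2.11 µW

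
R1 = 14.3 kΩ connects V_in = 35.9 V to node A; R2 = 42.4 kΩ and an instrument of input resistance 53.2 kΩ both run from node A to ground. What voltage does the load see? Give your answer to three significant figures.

First combine the lower leg with the load: R2 ‖ R_L = 23.59 kΩ.
Voltage divider with the loaded lower leg: V_out = 35.9 × 23.59/(14.3 + 23.59) = 35.9 × 0.6226 = 22.35 V.

V_out ≈ 22.4 V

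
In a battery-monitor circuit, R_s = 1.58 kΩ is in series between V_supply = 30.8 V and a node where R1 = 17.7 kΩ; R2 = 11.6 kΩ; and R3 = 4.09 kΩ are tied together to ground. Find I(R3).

I ≈ 4.67 mA

Combine the parallel branches: R_p = (1/17.7 + 1/11.6 + 1/4.09)⁻¹ = 2.583 kΩ.
Node voltage V_A = V_supply · R_p/(R_s + R_p) = 30.8 × 0.6204 = 19.11 V.
I(R3) = V_A / R3 = 19.11/4.09 = 4.672 mA.
(Check via current divider: I_total = 7.399 mA; share G_k/ΣG = 0.6314 → same result.)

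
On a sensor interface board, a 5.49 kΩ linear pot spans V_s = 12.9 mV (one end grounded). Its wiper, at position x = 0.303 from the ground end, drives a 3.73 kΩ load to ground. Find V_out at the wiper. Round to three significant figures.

The pot divides into 3.827 kΩ above the wiper and 1.663 kΩ below.
(x·R_p) ‖ R_L = 1.150 kΩ.
Then V_out = V_s · 1.150/(3.827 + 1.150) = 2.982 mV.

V_out ≈ 2.98 mV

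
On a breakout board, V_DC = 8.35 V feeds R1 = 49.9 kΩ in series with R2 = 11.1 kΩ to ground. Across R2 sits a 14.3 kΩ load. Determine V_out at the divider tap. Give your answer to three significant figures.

R2 ‖ R_L = (11.1 × 14.3)/(11.1 + 14.3) = 6.249 kΩ.
Now apply the divider: V_out = 8.35 × 0.1113 = 0.9293 V.

V_out ≈ 0.929 V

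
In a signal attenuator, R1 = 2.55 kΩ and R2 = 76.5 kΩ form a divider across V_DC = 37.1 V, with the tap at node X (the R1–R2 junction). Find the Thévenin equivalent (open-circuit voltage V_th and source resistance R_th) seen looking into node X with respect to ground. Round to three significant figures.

V_th ≈ 35.9 V, R_th ≈ 2.47 kΩ

Open-circuit (no load on X): V_th = V_DC · R2/(R1 + R2) = 37.1 × 76.5/(2.550 + 76.5) = 35.90 V.
Looking into X with the source shorted: R_th = R1·R2/(R1+R2) = 2.550 × 76.5/79.05 = 2.468 kΩ.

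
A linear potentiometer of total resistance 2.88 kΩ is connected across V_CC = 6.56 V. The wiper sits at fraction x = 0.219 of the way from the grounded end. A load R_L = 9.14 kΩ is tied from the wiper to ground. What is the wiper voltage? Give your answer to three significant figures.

Lower segment x·R_p = 0.6307 kΩ; upper segment (1−x)·R_p = 2.249 kΩ.
(x·R_p) ‖ R_L = 0.5900 kΩ.
Then V_out = V_CC · 0.5900/(2.249 + 0.5900) = 1.363 V.

V_out ≈ 1.36 V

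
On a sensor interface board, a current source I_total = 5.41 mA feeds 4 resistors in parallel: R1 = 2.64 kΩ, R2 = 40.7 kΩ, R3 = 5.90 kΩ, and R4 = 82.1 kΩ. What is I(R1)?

I ≈ 3.50 mA

ΣG = 1/2.64 + 1/40.7 + 1/5.90 + 1/82.1 = 0.5850.
Current divider: I(R1) = I_total · G_k/ΣG = 5.41 × (0.3788/0.5850) = 5.41 × 0.6475 = 3.503 mA.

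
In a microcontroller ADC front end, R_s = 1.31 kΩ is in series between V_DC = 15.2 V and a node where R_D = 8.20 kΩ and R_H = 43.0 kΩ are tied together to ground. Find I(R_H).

I ≈ 0.297 mA

Parallel bank: R_p = 1/(1/8.20 + 1/43.0) = 6.887 kΩ.
V_A by voltage divider: V_A = 15.2 × 6.887/(1.31 + 6.887) = 12.77 V.
Branch current I = V_A/R_H = 12.77/43.0 = 0.2970 mA.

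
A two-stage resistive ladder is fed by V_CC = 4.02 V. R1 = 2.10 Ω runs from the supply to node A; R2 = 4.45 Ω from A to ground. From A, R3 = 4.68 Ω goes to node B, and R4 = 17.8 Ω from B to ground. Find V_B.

V_B ≈ 2.03 V

The second stage (R3 + R4 = 22.48 Ω) loads node A in parallel with R2.
R2 ‖ (R3+R4) = 3.715 Ω.
So V_A = 4.02 × 0.6388 = 2.568 V.
Then the unloaded second divider: V_B = V_A × R4/(R3+R4) = 2.568 × 0.7918 = 2.034 V.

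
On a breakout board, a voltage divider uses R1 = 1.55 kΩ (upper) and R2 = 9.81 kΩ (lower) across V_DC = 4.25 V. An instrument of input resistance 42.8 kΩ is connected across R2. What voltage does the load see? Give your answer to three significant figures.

V_out ≈ 3.56 V

First combine the lower leg with the load: R2 ‖ R_L = 7.981 kΩ.
Then V_out = V_DC · R2'/(R1 + R2') = 4.25 × 7.981/9.531 = 3.559 V.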